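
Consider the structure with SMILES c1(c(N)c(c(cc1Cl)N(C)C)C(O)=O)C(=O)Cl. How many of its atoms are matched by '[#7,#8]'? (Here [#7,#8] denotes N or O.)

5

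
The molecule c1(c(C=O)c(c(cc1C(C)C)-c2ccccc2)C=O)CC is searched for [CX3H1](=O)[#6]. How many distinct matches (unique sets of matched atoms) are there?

2

[CX3H1](=O)[#6] is the SMARTS for an aldehyde: an sp2 carbon with one H, double-bonded to O and single-bonded to carbon.
The molecule carries 2 separate instances of an aldehyde (-CHO) meeting every constraint; each maps to a distinct set of atoms, giving 2 matches.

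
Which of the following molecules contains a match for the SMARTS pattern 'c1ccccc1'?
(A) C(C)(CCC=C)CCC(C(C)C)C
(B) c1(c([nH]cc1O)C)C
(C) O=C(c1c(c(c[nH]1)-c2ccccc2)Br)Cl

C

c1ccccc1 describes six aromatic carbons in a ring (a benzene ring).
(A) has a methyl group (-CH3) but no six-membered all-carbon aromatic ring is present.
(B) has a methyl group (-CH3) but no six-membered all-carbon aromatic ring is present.
(C) contains a phenyl ring, which satisfies every atom and bond constraint.
So the answer is (C).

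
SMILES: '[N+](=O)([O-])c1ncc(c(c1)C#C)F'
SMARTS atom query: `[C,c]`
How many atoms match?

7

The query [C,c] means: comma = OR; matches aliphatic or aromatic carbon — same as #6.
Check the 12 heavy atoms by environment: 1× n (aromatic) → no; 5× c (aromatic) → match; 1× F → no; 1× N (charge +1) → no; 1× O (charge -1) → no; 1× O → no; 2× C → match.
Summing the matching environments: 5 + 2 = 7 matching atoms.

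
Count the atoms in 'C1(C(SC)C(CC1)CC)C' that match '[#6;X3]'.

0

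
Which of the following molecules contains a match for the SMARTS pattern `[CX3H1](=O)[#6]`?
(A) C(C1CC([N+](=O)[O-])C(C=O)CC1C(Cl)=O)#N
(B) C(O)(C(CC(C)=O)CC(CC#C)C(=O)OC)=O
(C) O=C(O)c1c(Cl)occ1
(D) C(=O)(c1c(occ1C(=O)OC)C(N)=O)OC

A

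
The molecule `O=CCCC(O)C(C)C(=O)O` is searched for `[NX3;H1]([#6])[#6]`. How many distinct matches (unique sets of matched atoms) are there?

0

[NX3;H1]([#6])[#6] is the SMARTS for a secondary amine: a trivalent nitrogen with one H, bonded to two carbons.
No fragment in the molecule satisfies every constraint, giving 0 matches.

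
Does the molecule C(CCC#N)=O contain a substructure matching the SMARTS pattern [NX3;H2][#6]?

The pattern [NX3;H2][#6] describes a trivalent nitrogen with two H attached to carbon — a primary amine.
The closest candidate here is a nitrile (-C#N), but the nitrogen is NX1 (triple-bonded), not NX3 with two H. No other fragment satisfies the full query, so there is no match.

No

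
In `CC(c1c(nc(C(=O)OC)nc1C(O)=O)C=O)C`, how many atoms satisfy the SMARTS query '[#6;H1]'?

2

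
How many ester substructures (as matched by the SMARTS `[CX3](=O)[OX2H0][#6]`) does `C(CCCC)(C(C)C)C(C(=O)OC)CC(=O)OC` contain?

[CX3](=O)[OX2H0][#6] is the SMARTS for an ester: a carbonyl carbon bonded to an oxygen that is itself bonded to carbon (no H on that O).
The molecule carries 2 separate instances of a methyl-ester group (-C(=O)OCH3) meeting every constraint; each maps to a distinct set of atoms, giving 2 matches.

2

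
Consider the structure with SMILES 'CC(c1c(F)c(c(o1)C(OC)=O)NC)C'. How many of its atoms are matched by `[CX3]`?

1

The query [CX3] means: C with X3: aliphatic carbon with exactly 3 total connections.
Check the 15 heavy atoms by environment: 1× o (aromatic, X2) → no; 4× c (aromatic, X3) → no; 5× C (X4) → no; 1× N (X3) → no; 1× F (X1) → no; 1× C (X3) → match; 1× O (X1) → no; 1× O (X2) → no.
That gives 1 matching atom.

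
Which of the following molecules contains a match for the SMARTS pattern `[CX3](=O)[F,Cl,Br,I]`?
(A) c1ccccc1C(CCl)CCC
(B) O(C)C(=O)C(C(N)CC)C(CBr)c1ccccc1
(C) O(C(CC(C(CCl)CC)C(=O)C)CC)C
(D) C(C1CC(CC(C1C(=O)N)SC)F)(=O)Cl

D

[CX3](=O)[F,Cl,Br,I] describes a carbonyl carbon bonded to a halogen (an acyl halide).
(A) has a chloro substituent but the Cl is not on a carbonyl carbon.
(B) has a methyl-ester group (-C(=O)OCH3) but the carbonyl is bonded to -O-C, not to a halogen.
(C) has a chloro substituent but the Cl is not on a carbonyl carbon.
(D) contains an acyl chloride (-C(=O)Cl), which satisfies every atom and bond constraint.
So the answer is (D).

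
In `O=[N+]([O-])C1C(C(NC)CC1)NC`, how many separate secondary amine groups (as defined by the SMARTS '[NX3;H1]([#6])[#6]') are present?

2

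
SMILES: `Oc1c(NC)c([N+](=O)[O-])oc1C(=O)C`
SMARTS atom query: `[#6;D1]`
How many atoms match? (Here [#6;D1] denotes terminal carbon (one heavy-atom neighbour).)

2

The query [#6;D1] means: carbon bonded to exactly one heavy atom.
Check the 14 heavy atoms by environment: 1× o (aromatic, D2) → no; 4× c (aromatic, D3) → no; 1× N (charge +1, D3) → no; 1× O (charge -1, D1) → no; 3× O (D1) → no; 1× N (D2) → no; 2× C (D1) → match; 1× C (D3) → no.
That gives 2 matching atoms.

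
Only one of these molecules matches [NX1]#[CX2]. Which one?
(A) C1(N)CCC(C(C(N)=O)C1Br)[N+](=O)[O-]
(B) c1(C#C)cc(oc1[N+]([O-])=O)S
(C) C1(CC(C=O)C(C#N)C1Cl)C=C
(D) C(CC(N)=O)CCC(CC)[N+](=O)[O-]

C

[NX1]#[CX2] describes a nitrogen triple-bonded to a two-connected carbon (a nitrile).
(A) has a primary amino group (-NH2) but the nitrogen is NX3 (three connections), not NX1 triple-bonded.
(B) has a nitro group (-[N+](=O)[O-]) but there is no C#N triple bond.
(C) contains a nitrile (-C#N), which satisfies every atom and bond constraint.
(D) has a primary amide (-C(=O)NH2) but the nitrogen is NX3, not NX1.
So the answer is (C).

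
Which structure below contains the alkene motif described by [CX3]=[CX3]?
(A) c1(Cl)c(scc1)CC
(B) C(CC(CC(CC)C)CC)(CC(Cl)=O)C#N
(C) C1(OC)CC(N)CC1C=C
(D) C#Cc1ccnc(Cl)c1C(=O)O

[CX3]=[CX3] describes a non-aromatic C=C double bond between two sp2 carbons (an alkene).
(A) has an ethyl group (-CH2CH3) but its C-C bond is a single bond between CX4 carbons, not CX3=CX3.
(B) has an ethyl group (-CH2CH3) but its C-C bond is a single bond between CX4 carbons, not CX3=CX3.
(C) contains a vinyl group (-CH=CH2), which satisfies every atom and bond constraint.
(D) has an ethynyl group (-C#CH) but the C-C bond is a triple bond, not a double bond.
So the answer is (C).

C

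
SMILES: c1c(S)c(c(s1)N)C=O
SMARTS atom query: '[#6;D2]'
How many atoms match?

2

The query [#6;D2] means: any carbon bonded to exactly two heavy atoms.
Check the 9 heavy atoms by environment: 1× s (aromatic, D2) → no; 1× c (aromatic, D2) → match; 3× c (aromatic, D3) → no; 1× N (D1) → no; 1× C (D2) → match; 1× O (D1) → no; 1× S (D1) → no.
Summing the matching environments: 1 + 1 = 2 matching atoms.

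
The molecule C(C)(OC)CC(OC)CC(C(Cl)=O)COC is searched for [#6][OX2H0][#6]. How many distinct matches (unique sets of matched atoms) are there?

3

[#6][OX2H0][#6] is the SMARTS for an ether: an aliphatic oxygen bridging two carbons with no H on the oxygen.
The molecule carries 3 separate instances of a methoxy ether (-OCH3) meeting every constraint; each maps to a distinct set of atoms, giving 3 matches.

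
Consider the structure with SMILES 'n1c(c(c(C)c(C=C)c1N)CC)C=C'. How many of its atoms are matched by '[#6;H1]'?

2

The query [#6;H1] means: any carbon bearing exactly one hydrogen.
Check the 14 heavy atoms by environment: 1× n (aromatic, H0) → no; 5× c (aromatic, H0) → no; 1× N (H2) → no; 2× C (H1) → match; 3× C (H2) → no; 2× C (H3) → no.
That gives 2 matching atoms.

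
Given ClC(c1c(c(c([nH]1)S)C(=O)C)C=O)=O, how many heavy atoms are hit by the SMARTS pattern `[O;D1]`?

3

The query [O;D1] means: aliphatic oxygen bonded to exactly one heavy atom.
Check the 14 heavy atoms by environment: 1× n (aromatic, D2) → no; 4× c (aromatic, D3) → no; 1× C (D2) → no; 3× O (D1) → match; 1× S (D1) → no; 2× C (D3) → no; 1× C (D1) → no; 1× Cl (D1) → no.
That gives 3 matching atoms.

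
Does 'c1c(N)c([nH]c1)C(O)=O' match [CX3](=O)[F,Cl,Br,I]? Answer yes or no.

The pattern [CX3](=O)[F,Cl,Br,I] describes a carbonyl carbon bonded to a halogen — an acyl halide.
The closest candidate here is a carboxylic acid group (-C(=O)OH), but the carbonyl is bonded to -OH, not to a halogen. No other fragment satisfies the full query, so there is no match.

No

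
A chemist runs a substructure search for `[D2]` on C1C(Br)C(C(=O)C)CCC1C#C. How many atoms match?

The query [D2] means: atom with exactly two heavy-atom neighbours.
Check the 12 heavy atoms by environment: 4× C (D2) → match; 4× C (D3) → no; 1× O (D1) → no; 2× C (D1) → no; 1× Br (D1) → no.
That gives 4 matching atoms.

4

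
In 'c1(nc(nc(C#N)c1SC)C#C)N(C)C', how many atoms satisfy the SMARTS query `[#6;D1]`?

Check the 15 heavy atoms by environment: 2× n (aromatic, D2) → no; 4× c (aromatic, D3) → no; 1× S (D2) → no; 4× C (D1) → match; 2× C (D2) → no; 1× N (D1) → no; 1× N (D3) → no.
That gives 4 matching atoms.

4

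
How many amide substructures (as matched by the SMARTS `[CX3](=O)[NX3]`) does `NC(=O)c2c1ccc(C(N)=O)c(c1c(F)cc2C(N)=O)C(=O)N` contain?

4

[CX3](=O)[NX3] is the SMARTS for an amide: a carbonyl carbon bonded to a trivalent nitrogen.
The molecule carries 4 separate instances of a primary amide (-C(=O)NH2) meeting every constraint; each maps to a distinct set of atoms, giving 4 matches.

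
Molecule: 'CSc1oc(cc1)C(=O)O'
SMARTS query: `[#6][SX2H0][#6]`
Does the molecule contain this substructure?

The pattern [#6][SX2H0][#6] describes an aliphatic sulfur bridging two carbons with no H on the sulfur — a thioether.
The molecule carries a methylthio ether (-SCH3), whose atoms satisfy every constraint of the query, so the pattern matches.

Yes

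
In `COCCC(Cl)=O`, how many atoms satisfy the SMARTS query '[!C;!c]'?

Check the 7 heavy atoms by environment: 4× C → no; 2× O → match; 1× Cl → match.
Summing the matching environments: 2 + 1 = 3 matching atoms.

3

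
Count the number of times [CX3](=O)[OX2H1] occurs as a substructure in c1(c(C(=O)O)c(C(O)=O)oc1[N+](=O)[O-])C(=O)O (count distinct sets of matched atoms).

3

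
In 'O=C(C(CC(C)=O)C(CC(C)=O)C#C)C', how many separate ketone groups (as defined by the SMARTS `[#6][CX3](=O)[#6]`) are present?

3

[#6][CX3](=O)[#6] is the SMARTS for a ketone: a carbonyl carbon (no H) flanked by two carbons.
The molecule carries 3 separate instances of an acetyl/ketone group (-C(=O)CH3) meeting every constraint; each maps to a distinct set of atoms, giving 3 matches.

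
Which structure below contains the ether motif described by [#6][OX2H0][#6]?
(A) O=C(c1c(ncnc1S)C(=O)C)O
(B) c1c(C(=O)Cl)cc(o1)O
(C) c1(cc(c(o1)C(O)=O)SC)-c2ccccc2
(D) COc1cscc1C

D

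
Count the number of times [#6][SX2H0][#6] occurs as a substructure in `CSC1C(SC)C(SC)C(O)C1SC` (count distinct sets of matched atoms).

4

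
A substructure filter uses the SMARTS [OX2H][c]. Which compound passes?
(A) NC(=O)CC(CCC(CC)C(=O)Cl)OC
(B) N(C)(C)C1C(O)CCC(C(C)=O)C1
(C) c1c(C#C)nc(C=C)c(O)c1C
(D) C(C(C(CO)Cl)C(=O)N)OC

C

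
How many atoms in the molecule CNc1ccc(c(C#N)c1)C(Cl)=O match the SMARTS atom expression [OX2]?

0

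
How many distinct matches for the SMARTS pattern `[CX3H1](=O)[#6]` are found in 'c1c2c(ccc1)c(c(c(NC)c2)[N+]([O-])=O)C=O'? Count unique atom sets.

1

[CX3H1](=O)[#6] is the SMARTS for an aldehyde: an sp2 carbon with one H, double-bonded to O and single-bonded to carbon.
Exactly one fragment in the molecule meets all constraints, giving 1 match.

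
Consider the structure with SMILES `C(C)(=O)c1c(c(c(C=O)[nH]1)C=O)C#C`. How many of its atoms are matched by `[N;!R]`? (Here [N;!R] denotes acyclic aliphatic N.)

0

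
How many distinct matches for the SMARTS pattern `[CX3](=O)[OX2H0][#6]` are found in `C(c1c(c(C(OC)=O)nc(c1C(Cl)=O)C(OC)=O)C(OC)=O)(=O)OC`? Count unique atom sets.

[CX3](=O)[OX2H0][#6] is the SMARTS for an ester: a carbonyl carbon bonded to an oxygen that is itself bonded to carbon (no H on that O).
The molecule carries 4 separate instances of a methyl-ester group (-C(=O)OCH3) meeting every constraint; each maps to a distinct set of atoms, giving 4 matches.

4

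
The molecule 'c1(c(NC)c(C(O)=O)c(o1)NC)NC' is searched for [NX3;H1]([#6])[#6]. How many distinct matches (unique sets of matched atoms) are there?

3

[NX3;H1]([#6])[#6] is the SMARTS for a secondary amine: a trivalent nitrogen with one H, bonded to two carbons.
The molecule carries 3 separate instances of an N-methylamino group (-NHCH3) meeting every constraint; each maps to a distinct set of atoms, giving 3 matches.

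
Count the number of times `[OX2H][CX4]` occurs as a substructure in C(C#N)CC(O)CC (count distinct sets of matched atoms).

1

[OX2H][CX4] is the SMARTS for an aliphatic alcohol: a hydroxyl oxygen bound to an sp3 (X4) carbon.
Exactly one fragment in the molecule meets all constraints, giving 1 match.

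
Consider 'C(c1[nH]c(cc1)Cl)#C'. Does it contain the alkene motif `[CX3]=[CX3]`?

No

The pattern [CX3]=[CX3] describes a non-aromatic C=C double bond between two sp2 carbons — an alkene.
The closest candidate here is an ethynyl group (-C#CH), but the C-C bond is a triple bond, not a double bond. No other fragment satisfies the full query, so there is no match.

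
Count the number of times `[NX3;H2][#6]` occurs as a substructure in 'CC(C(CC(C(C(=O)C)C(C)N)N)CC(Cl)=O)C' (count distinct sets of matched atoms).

2

[NX3;H2][#6] is the SMARTS for a primary amine: a trivalent nitrogen with two H attached to carbon.
The molecule carries 2 separate instances of a primary amino group (-NH2) meeting every constraint; each maps to a distinct set of atoms, giving 2 matches.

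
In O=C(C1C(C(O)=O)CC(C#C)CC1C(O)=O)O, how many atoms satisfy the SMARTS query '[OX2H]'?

3

The query [OX2H] means: aliphatic oxygen with two connections, one of which is H — an -OH oxygen.
Check the 17 heavy atoms by environment: 4× C (H1, X4) → no; 2× C (H2, X4) → no; 3× C (H0, X3) → no; 3× O (H0, X1) → no; 3× O (H1, X2) → match; 1× C (H0, X2) → no; 1× C (H1, X2) → no.
That gives 3 matching atoms.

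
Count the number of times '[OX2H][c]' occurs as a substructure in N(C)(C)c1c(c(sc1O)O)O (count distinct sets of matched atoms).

[OX2H][c] is the SMARTS for a phenol: a hydroxyl oxygen attached to an aromatic carbon.
The molecule carries 3 separate instances of a hydroxyl group (-OH) meeting every constraint; each maps to a distinct set of atoms, giving 3 matches.

3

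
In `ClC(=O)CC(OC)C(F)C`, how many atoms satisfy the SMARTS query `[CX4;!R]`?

Check the 10 heavy atoms by environment: 5× C (X4, acyclic) → match; 1× O (X2, acyclic) → no; 1× F (X1, acyclic) → no; 1× C (X3, acyclic) → no; 1× O (X1, acyclic) → no; 1× Cl (X1, acyclic) → no.
That gives 5 matching atoms.

5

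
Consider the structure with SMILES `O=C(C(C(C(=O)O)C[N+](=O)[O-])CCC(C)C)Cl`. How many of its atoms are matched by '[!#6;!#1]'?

7

The query [!#6;!#1] means: not carbon and not hydrogen — any heteroatom.
Check the 17 heavy atoms by environment: 10× C → no; 4× O → match; 1× Cl → match; 1× N (charge +1) → match; 1× O (charge -1) → match.
Summing the matching environments: 4 + 1 + 1 + 1 = 7 matching atoms.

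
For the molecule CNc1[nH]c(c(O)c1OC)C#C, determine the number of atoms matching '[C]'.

4

The query [C] means: uppercase C matches aliphatic (non-aromatic) carbon only.
Check the 12 heavy atoms by environment: 1× n (aromatic) → no; 4× c (aromatic) → no; 2× O → no; 4× C → match; 1× N → no.
That gives 4 matching atoms.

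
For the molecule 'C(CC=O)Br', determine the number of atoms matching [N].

0

Check the 5 heavy atoms by environment: 3× C → no; 1× O → no; 1× Br → no.
No environment satisfies the query, so 0 matching atoms.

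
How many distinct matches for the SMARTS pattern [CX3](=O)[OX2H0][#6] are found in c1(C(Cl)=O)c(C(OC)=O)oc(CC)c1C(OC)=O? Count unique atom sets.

[CX3](=O)[OX2H0][#6] is the SMARTS for an ester: a carbonyl carbon bonded to an oxygen that is itself bonded to carbon (no H on that O).
The molecule carries 2 separate instances of a methyl-ester group (-C(=O)OCH3) meeting every constraint; each maps to a distinct set of atoms, giving 2 matches.

2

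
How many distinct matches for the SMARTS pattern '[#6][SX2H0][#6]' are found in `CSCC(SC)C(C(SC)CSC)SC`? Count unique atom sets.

[#6][SX2H0][#6] is the SMARTS for a thioether: an aliphatic sulfur bridging two carbons with no H on the sulfur.
The molecule carries 5 separate instances of a methylthio ether (-SCH3) meeting every constraint; each maps to a distinct set of atoms, giving 5 matches.

5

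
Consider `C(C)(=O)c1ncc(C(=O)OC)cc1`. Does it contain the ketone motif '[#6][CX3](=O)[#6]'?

Yes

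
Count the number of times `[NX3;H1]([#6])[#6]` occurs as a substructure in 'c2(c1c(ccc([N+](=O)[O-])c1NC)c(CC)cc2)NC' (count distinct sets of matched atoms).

2

[NX3;H1]([#6])[#6] is the SMARTS for a secondary amine: a trivalent nitrogen with one H, bonded to two carbons.
The molecule carries 2 separate instances of an N-methylamino group (-NHCH3) meeting every constraint; each maps to a distinct set of atoms, giving 2 matches.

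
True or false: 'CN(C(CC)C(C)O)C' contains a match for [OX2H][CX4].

True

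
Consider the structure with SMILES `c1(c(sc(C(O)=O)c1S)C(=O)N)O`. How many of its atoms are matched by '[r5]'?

Check the 13 heavy atoms by environment: 1× s (aromatic, in 5-ring) → match; 4× c (aromatic, in 5-ring) → match; 2× C (acyclic) → no; 4× O (acyclic) → no; 1× N (acyclic) → no; 1× S (acyclic) → no.
Summing the matching environments: 1 + 4 = 5 matching atoms.

5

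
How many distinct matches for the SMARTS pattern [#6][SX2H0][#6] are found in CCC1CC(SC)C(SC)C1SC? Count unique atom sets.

3

[#6][SX2H0][#6] is the SMARTS for a thioether: an aliphatic sulfur bridging two carbons with no H on the sulfur.
The molecule carries 3 separate instances of a methylthio ether (-SCH3) meeting every constraint; each maps to a distinct set of atoms, giving 3 matches.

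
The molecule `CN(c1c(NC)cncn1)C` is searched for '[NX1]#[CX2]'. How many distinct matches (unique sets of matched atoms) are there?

[NX1]#[CX2] is the SMARTS for a nitrile: a nitrogen triple-bonded to a two-connected carbon.
No fragment in the molecule satisfies every constraint, giving 0 matches.

0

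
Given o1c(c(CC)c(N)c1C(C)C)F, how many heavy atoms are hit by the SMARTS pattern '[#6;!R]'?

5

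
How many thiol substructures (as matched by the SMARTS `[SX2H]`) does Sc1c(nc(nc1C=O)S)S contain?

[SX2H] is the SMARTS for a thiol: an aliphatic sulfur with two connections, one being H.
The molecule carries 3 separate instances of a thiol (-SH) meeting every constraint; each maps to a distinct set of atoms, giving 3 matches.

3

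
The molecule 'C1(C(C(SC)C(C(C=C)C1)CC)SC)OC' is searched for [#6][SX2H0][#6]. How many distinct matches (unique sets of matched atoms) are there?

2

[#6][SX2H0][#6] is the SMARTS for a thioether: an aliphatic sulfur bridging two carbons with no H on the sulfur.
The molecule carries 2 separate instances of a methylthio ether (-SCH3) meeting every constraint; each maps to a distinct set of atoms, giving 2 matches.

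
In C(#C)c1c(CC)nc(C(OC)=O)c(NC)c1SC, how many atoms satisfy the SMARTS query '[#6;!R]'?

8

Check the 18 heavy atoms by environment: 1× n (aromatic, in 6-ring) → no; 5× c (aromatic, in 6-ring) → no; 1× S (acyclic) → no; 8× C (acyclic) → match; 1× N (acyclic) → no; 2× O (acyclic) → no.
That gives 8 matching atoms.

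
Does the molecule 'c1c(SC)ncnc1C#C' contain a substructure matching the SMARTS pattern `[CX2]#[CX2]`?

The pattern [CX2]#[CX2] describes a carbon-carbon triple bond — an alkyne.
The molecule carries an ethynyl group (-C#CH), whose atoms satisfy every constraint of the query, so the pattern matches.

Yes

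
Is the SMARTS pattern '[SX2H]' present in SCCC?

The pattern [SX2H] describes an aliphatic sulfur with two connections, one being H — a thiol.
The molecule carries a thiol (-SH), whose atoms satisfy every constraint of the query, so the pattern matches.

Yes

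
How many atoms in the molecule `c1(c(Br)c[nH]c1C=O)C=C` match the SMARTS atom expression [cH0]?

3

The query [cH0] means: aromatic carbon with no attached hydrogen (substituted or ring-fusion).
Check the 10 heavy atoms by environment: 1× n (aromatic, H1) → no; 1× c (aromatic, H1) → no; 3× c (aromatic, H0) → match; 1× Br (H0) → no; 2× C (H1) → no; 1× O (H0) → no; 1× C (H2) → no.
That gives 3 matching atoms.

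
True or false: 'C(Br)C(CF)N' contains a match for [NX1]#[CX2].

The pattern [NX1]#[CX2] describes a nitrogen triple-bonded to a two-connected carbon — a nitrile.
The closest candidate here is a primary amino group (-NH2), but the nitrogen is NX3 (three connections), not NX1 triple-bonded. No other fragment satisfies the full query, so there is no match.

False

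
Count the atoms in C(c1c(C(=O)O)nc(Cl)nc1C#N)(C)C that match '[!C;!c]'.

Check the 15 heavy atoms by environment: 2× n (aromatic) → match; 4× c (aromatic) → no; 5× C → no; 1× N → match; 1× Cl → match; 2× O → match.
Summing the matching environments: 2 + 1 + 1 + 2 = 6 matching atoms.

6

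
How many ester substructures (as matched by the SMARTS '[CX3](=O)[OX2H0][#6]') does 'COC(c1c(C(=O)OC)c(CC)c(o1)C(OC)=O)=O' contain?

3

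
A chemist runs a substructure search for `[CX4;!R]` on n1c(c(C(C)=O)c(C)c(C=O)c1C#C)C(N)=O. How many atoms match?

The query [CX4;!R] means: aliphatic carbon with four total connections, not in a ring.
Check the 17 heavy atoms by environment: 1× n (aromatic, X2, in 6-ring) → no; 5× c (aromatic, X3, in 6-ring) → no; 2× C (X2, acyclic) → no; 2× C (X4, acyclic) → match; 3× C (X3, acyclic) → no; 3× O (X1, acyclic) → no; 1× N (X3, acyclic) → no.
That gives 2 matching atoms.

2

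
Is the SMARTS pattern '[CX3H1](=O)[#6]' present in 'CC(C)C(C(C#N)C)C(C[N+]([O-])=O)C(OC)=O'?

The pattern [CX3H1](=O)[#6] describes an sp2 carbon with one H, double-bonded to O and single-bonded to carbon — an aldehyde.
The closest candidate here is a methyl-ester group (-C(=O)OCH3), but the carbonyl carbon has H0, not H1. No other fragment satisfies the full query, so there is no match.

No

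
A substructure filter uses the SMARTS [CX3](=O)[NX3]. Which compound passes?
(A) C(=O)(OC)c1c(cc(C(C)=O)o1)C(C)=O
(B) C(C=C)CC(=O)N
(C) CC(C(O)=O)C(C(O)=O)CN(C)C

[CX3](=O)[NX3] describes a carbonyl carbon bonded to a trivalent nitrogen (an amide).
(A) has a methyl-ester group (-C(=O)OCH3) but the carbonyl is bonded to O, not to an NX3 nitrogen.
(B) contains a primary amide (-C(=O)NH2), which satisfies every atom and bond constraint.
(C) has a carboxylic acid group (-C(=O)OH) but the carbonyl is bonded to O, not to an NX3 nitrogen.
So the answer is (B).

B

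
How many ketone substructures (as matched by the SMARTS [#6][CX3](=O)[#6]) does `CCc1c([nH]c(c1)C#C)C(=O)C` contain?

[#6][CX3](=O)[#6] is the SMARTS for a ketone: a carbonyl carbon (no H) flanked by two carbons.
Exactly one fragment in the molecule meets all constraints, giving 1 match.

1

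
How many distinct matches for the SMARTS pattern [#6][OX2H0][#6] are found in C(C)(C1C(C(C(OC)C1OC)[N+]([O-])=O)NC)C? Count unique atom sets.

2

[#6][OX2H0][#6] is the SMARTS for an ether: an aliphatic oxygen bridging two carbons with no H on the oxygen.
The molecule carries 2 separate instances of a methoxy ether (-OCH3) meeting every constraint; each maps to a distinct set of atoms, giving 2 matches.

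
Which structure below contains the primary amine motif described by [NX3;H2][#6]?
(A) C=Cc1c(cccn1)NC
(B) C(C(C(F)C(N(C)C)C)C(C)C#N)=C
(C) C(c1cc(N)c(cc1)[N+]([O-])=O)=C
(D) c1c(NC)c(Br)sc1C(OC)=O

C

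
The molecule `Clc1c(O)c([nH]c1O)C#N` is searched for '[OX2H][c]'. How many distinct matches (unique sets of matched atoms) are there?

2

[OX2H][c] is the SMARTS for a phenol: a hydroxyl oxygen attached to an aromatic carbon.
The molecule carries 2 separate instances of a hydroxyl group (-OH) meeting every constraint; each maps to a distinct set of atoms, giving 2 matches.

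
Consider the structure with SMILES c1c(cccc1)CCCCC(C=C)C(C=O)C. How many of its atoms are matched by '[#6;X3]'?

The query [#6;X3] means: any carbon (aromatic or not) with three total connections.
Check the 17 heavy atoms by environment: 7× C (X4) → no; 6× c (aromatic, X3) → match; 3× C (X3) → match; 1× O (X1) → no.
Summing the matching environments: 6 + 3 = 9 matching atoms.

9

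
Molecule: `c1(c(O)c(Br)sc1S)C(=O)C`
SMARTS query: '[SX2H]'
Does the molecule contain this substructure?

Yes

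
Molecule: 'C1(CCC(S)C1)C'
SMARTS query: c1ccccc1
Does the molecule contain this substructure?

No

The pattern c1ccccc1 describes six aromatic carbons in a ring — a benzene ring.
The closest candidate here is a methyl group (-CH3), but no six-membered all-carbon aromatic ring is present. No other fragment satisfies the full query, so there is no match.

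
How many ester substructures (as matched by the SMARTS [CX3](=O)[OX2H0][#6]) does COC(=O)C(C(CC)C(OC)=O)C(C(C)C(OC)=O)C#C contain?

[CX3](=O)[OX2H0][#6] is the SMARTS for an ester: a carbonyl carbon bonded to an oxygen that is itself bonded to carbon (no H on that O).
The molecule carries 3 separate instances of a methyl-ester group (-C(=O)OCH3) meeting every constraint; each maps to a distinct set of atoms, giving 3 matches.

3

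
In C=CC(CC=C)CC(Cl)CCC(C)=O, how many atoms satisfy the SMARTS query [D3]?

3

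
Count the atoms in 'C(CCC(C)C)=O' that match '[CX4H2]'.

2

Check the 7 heavy atoms by environment: 2× C (H2, X4) → match; 1× C (H1, X3) → no; 1× O (H0, X1) → no; 1× C (H1, X4) → no; 2× C (H3, X4) → no.
That gives 2 matching atoms.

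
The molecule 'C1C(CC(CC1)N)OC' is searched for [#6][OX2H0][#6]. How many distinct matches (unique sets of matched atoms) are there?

1

[#6][OX2H0][#6] is the SMARTS for an ether: an aliphatic oxygen bridging two carbons with no H on the oxygen.
Exactly one fragment in the molecule meets all constraints, giving 1 match.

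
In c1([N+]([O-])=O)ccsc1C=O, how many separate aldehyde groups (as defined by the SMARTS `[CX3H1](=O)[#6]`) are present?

[CX3H1](=O)[#6] is the SMARTS for an aldehyde: an sp2 carbon with one H, double-bonded to O and single-bonded to carbon.
Exactly one fragment in the molecule meets all constraints, giving 1 match.

1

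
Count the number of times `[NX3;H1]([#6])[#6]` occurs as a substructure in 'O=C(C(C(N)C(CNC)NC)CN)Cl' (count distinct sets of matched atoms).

2

[NX3;H1]([#6])[#6] is the SMARTS for a secondary amine: a trivalent nitrogen with one H, bonded to two carbons.
The molecule carries 2 separate instances of an N-methylamino group (-NHCH3) meeting every constraint; each maps to a distinct set of atoms, giving 2 matches.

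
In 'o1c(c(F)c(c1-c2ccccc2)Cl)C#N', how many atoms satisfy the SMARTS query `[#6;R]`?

10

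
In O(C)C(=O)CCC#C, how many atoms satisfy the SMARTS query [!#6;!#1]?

2

The query [!#6;!#1] means: not carbon and not hydrogen — any heteroatom.
Check the 8 heavy atoms by environment: 6× C → no; 2× O → match.
That gives 2 matching atoms.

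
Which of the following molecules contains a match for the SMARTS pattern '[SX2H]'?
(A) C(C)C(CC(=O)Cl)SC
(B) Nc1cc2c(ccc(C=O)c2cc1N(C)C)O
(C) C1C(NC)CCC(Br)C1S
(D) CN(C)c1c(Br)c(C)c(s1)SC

C

[SX2H] describes an aliphatic sulfur with two connections, one being H (a thiol).
(A) has a methylthio ether (-SCH3) but the sulfur has H0 (bonded to two carbons), not H1.
(B) has a hydroxyl group (-OH) but it is an -OH, not an -SH.
(C) contains a thiol (-SH), which satisfies every atom and bond constraint.
(D) has a methylthio ether (-SCH3) but the sulfur has H0 (bonded to two carbons), not H1.
So the answer is (C).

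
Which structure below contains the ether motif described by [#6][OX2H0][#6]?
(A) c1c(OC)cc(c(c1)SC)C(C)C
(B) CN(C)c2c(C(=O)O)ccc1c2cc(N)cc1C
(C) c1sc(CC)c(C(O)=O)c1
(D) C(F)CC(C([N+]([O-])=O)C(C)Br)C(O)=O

[#6][OX2H0][#6] describes an aliphatic oxygen bridging two carbons with no H on the oxygen (an ether).
(A) contains a methoxy ether (-OCH3), which satisfies every atom and bond constraint.
(B) has a carboxylic acid group (-C(=O)OH) but the -OH oxygen has H1; the =O is OX1, not OX2.
(C) has a carboxylic acid group (-C(=O)OH) but the -OH oxygen has H1; the =O is OX1, not OX2.
(D) has a carboxylic acid group (-C(=O)OH) but the -OH oxygen has H1; the =O is OX1, not OX2.
So the answer is (A).

A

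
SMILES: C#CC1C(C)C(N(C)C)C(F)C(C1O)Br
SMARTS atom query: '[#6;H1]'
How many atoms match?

The query [#6;H1] means: any carbon bearing exactly one hydrogen.
Check the 15 heavy atoms by environment: 7× C (H1) → match; 1× Br (H0) → no; 1× F (H0) → no; 3× C (H3) → no; 1× C (H0) → no; 1× O (H1) → no; 1× N (H0) → no.
That gives 7 matching atoms.

7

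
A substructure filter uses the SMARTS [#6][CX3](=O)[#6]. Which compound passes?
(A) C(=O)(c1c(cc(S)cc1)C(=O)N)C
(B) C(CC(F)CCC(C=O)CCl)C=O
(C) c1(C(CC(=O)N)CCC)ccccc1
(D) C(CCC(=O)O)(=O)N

A

[#6][CX3](=O)[#6] describes a carbonyl carbon (no H) flanked by two carbons (a ketone).
(A) contains an acetyl/ketone group (-C(=O)CH3), which satisfies every atom and bond constraint.
(B) has an aldehyde (-CHO) but the carbonyl carbon has H1, so it is not flanked by two carbons.
(C) has a primary amide (-C(=O)NH2) but one neighbour of the carbonyl carbon is N, not C.
(D) has a primary amide (-C(=O)NH2) but one neighbour of the carbonyl carbon is N, not C.
So the answer is (A).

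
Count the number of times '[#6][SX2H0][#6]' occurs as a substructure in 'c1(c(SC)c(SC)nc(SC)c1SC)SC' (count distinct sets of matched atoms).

[#6][SX2H0][#6] is the SMARTS for a thioether: an aliphatic sulfur bridging two carbons with no H on the sulfur.
The molecule carries 5 separate instances of a methylthio ether (-SCH3) meeting every constraint; each maps to a distinct set of atoms, giving 5 matches.

5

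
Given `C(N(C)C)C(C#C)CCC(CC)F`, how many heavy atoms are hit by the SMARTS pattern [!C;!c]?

2

The query [!C;!c] means: neither aliphatic nor aromatic carbon — same as [!#6].
Check the 13 heavy atoms by environment: 11× C → no; 1× N → match; 1× F → match.
Summing the matching environments: 1 + 1 = 2 matching atoms.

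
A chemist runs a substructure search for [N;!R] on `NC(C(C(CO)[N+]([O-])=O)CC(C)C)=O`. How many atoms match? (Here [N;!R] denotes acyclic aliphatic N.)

The query [N;!R] means: aliphatic nitrogen not in a ring.
Check the 14 heavy atoms by environment: 8× C (acyclic) → no; 3× O (acyclic) → no; 1× N (charge +1, acyclic) → match; 1× O (charge -1, acyclic) → no; 1× N (acyclic) → match.
Summing the matching environments: 1 + 1 = 2 matching atoms.

2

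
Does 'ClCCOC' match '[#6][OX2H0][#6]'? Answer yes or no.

The pattern [#6][OX2H0][#6] describes an aliphatic oxygen bridging two carbons with no H on the oxygen — an ether.
The molecule carries a methoxy ether (-OCH3), whose atoms satisfy every constraint of the query, so the pattern matches.

Yes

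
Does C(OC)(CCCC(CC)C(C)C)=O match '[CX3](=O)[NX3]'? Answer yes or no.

No

The pattern [CX3](=O)[NX3] describes a carbonyl carbon bonded to a trivalent nitrogen — an amide.
The closest candidate here is a methyl-ester group (-C(=O)OCH3), but the carbonyl is bonded to O, not to an NX3 nitrogen. No other fragment satisfies the full query, so there is no match.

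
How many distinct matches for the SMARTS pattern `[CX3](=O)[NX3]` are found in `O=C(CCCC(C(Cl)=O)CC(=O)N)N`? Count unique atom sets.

2

[CX3](=O)[NX3] is the SMARTS for an amide: a carbonyl carbon bonded to a trivalent nitrogen.
The molecule carries 2 separate instances of a primary amide (-C(=O)NH2) meeting every constraint; each maps to a distinct set of atoms, giving 2 matches.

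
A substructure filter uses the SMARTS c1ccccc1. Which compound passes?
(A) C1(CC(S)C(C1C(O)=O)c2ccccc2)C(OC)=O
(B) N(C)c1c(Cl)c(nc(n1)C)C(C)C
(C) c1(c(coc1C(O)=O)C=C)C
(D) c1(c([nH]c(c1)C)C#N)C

A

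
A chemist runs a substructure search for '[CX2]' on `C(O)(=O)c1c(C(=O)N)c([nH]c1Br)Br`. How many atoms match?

0

The query [CX2] means: C with X2: aliphatic carbon with exactly 2 total connections.
Check the 13 heavy atoms by environment: 1× n (aromatic, X3) → no; 4× c (aromatic, X3) → no; 2× C (X3) → no; 2× O (X1) → no; 1× N (X3) → no; 2× Br (X1) → no; 1× O (X2) → no.
No environment satisfies the query, so 0 matching atoms.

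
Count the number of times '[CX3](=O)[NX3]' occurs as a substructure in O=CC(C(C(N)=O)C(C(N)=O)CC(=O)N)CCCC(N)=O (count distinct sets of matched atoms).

4

[CX3](=O)[NX3] is the SMARTS for an amide: a carbonyl carbon bonded to a trivalent nitrogen.
The molecule carries 4 separate instances of a primary amide (-C(=O)NH2) meeting every constraint; each maps to a distinct set of atoms, giving 4 matches.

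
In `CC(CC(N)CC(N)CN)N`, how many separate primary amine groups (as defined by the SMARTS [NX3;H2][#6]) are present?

4

[NX3;H2][#6] is the SMARTS for a primary amine: a trivalent nitrogen with two H attached to carbon.
The molecule carries 4 separate instances of a primary amino group (-NH2) meeting every constraint; each maps to a distinct set of atoms, giving 4 matches.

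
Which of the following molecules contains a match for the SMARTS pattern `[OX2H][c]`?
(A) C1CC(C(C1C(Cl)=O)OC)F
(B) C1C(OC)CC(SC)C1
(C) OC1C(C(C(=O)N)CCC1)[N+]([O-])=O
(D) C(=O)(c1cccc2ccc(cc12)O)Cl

[OX2H][c] describes a hydroxyl oxygen attached to an aromatic carbon (a phenol).
(A) has a methoxy ether (-OCH3) but the oxygen has H0, not H1.
(B) has a methoxy ether (-OCH3) but the oxygen has H0, not H1.
(C) has a hydroxyl group (-OH) but the -OH is on an aliphatic carbon, not an aromatic c.
(D) contains a hydroxyl group (-OH), which satisfies every atom and bond constraint.
So the answer is (D).

D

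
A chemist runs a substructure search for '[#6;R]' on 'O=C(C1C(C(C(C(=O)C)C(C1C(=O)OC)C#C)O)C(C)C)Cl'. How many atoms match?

The query [#6;R] means: carbon that is part of a ring.
Check the 22 heavy atoms by environment: 6× C (in 6-ring) → match; 10× C (acyclic) → no; 5× O (acyclic) → no; 1× Cl (acyclic) → no.
That gives 6 matching atoms.

6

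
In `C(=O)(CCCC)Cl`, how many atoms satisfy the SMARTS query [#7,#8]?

1

The query [#7,#8] means: nitrogen or oxygen (comma = OR).
Check the 7 heavy atoms by environment: 5× C → no; 1× O → match; 1× Cl → no.
That gives 1 matching atom.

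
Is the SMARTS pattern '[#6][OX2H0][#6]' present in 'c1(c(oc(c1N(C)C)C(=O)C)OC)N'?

The pattern [#6][OX2H0][#6] describes an aliphatic oxygen bridging two carbons with no H on the oxygen — an ether.
The molecule carries a methoxy ether (-OCH3), whose atoms satisfy every constraint of the query, so the pattern matches.

Yes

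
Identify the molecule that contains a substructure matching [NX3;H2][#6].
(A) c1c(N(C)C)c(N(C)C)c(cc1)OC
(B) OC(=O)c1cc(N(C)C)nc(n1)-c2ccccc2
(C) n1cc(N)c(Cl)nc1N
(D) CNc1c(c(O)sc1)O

[NX3;H2][#6] describes a trivalent nitrogen with two H attached to carbon (a primary amine).
(A) has a dimethylamino group (-N(CH3)2) but the nitrogen has H0, not H2.
(B) has a dimethylamino group (-N(CH3)2) but the nitrogen has H0, not H2.
(C) contains a primary amino group (-NH2), which satisfies every atom and bond constraint.
(D) has an N-methylamino group (-NHCH3) but the nitrogen bears two carbons and only one H (H1), not H2.
So the answer is (C).

C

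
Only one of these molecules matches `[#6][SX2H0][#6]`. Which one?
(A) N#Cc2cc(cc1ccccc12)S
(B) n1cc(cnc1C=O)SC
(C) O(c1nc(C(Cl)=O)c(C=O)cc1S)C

B

[#6][SX2H0][#6] describes an aliphatic sulfur bridging two carbons with no H on the sulfur (a thioether).
(A) has a thiol (-SH) but the sulfur has H1, not H0 bridging two carbons.
(B) contains a methylthio ether (-SCH3), which satisfies every atom and bond constraint.
(C) has a thiol (-SH) but the sulfur has H1, not H0 bridging two carbons.
So the answer is (B).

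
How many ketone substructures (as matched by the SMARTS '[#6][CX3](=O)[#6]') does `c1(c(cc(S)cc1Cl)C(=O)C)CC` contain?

1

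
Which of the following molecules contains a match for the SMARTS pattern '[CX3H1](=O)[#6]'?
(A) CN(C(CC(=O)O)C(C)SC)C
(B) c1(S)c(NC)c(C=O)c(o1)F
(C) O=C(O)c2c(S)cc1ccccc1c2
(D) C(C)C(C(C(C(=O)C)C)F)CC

B

[CX3H1](=O)[#6] describes an sp2 carbon with one H, double-bonded to O and single-bonded to carbon (an aldehyde).
(A) has a carboxylic acid group (-C(=O)OH) but the carbonyl carbon has H0 and is bonded to O, not H1.
(B) contains an aldehyde (-CHO), which satisfies every atom and bond constraint.
(C) has a carboxylic acid group (-C(=O)OH) but the carbonyl carbon has H0 and is bonded to O, not H1.
(D) has an acetyl/ketone group (-C(=O)CH3) but the carbonyl carbon has H0 (two carbon neighbours), not H1.
So the answer is (B).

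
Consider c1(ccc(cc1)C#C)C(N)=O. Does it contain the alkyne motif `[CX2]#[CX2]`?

Yes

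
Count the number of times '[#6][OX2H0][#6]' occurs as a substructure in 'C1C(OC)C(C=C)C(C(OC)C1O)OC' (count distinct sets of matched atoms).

3

[#6][OX2H0][#6] is the SMARTS for an ether: an aliphatic oxygen bridging two carbons with no H on the oxygen.
The molecule carries 3 separate instances of a methoxy ether (-OCH3) meeting every constraint; each maps to a distinct set of atoms, giving 3 matches.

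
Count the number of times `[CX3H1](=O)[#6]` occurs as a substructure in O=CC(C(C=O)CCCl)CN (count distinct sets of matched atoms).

[CX3H1](=O)[#6] is the SMARTS for an aldehyde: an sp2 carbon with one H, double-bonded to O and single-bonded to carbon.
The molecule carries 2 separate instances of an aldehyde (-CHO) meeting every constraint; each maps to a distinct set of atoms, giving 2 matches.

2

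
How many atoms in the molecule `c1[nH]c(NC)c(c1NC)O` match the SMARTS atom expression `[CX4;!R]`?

2

The query [CX4;!R] means: aliphatic carbon with four total connections, not in a ring.
Check the 10 heavy atoms by environment: 1× n (aromatic, X3, in 5-ring) → no; 4× c (aromatic, X3, in 5-ring) → no; 2× N (X3, acyclic) → no; 2× C (X4, acyclic) → match; 1× O (X2, acyclic) → no.
That gives 2 matching atoms.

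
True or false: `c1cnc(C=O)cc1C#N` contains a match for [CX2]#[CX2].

False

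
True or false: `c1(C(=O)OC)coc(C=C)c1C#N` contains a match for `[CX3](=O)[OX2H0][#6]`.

True

The pattern [CX3](=O)[OX2H0][#6] describes a carbonyl carbon bonded to an oxygen that is itself bonded to carbon (no H on that O) — an ester.
The molecule carries a methyl-ester group (-C(=O)OCH3), whose atoms satisfy every constraint of the query, so the pattern matches.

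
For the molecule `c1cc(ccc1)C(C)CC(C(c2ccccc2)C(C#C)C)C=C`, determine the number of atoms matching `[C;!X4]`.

The query [C;!X4] means: aliphatic carbon that does not have four total connections.
Check the 23 heavy atoms by environment: 7× C (X4) → no; 2× C (X3) → match; 12× c (aromatic, X3) → no; 2× C (X2) → match.
Summing the matching environments: 2 + 2 = 4 matching atoms.

4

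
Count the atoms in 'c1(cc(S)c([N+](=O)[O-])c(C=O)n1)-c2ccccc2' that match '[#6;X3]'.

12

Check the 18 heavy atoms by environment: 1× n (aromatic, X2) → no; 11× c (aromatic, X3) → match; 1× S (X2) → no; 1× N (charge +1, X3) → no; 1× O (charge -1, X1) → no; 2× O (X1) → no; 1× C (X3) → match.
Summing the matching environments: 11 + 1 = 12 matching atoms.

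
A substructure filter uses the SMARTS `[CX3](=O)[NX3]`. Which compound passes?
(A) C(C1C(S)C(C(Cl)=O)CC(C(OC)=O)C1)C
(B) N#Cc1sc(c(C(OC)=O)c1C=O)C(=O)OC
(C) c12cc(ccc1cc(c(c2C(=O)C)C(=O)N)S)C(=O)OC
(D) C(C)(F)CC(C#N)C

C

[CX3](=O)[NX3] describes a carbonyl carbon bonded to a trivalent nitrogen (an amide).
(A) has a methyl-ester group (-C(=O)OCH3) but the carbonyl is bonded to O, not to an NX3 nitrogen.
(B) has a nitrile (-C#N) but the nitrile N is NX1 (triple-bonded), not NX3.
(C) contains a primary amide (-C(=O)NH2), which satisfies every atom and bond constraint.
(D) has a nitrile (-C#N) but the nitrile N is NX1 (triple-bonded), not NX3.
So the answer is (C).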